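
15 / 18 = 5 / 6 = 0.83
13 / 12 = 1.08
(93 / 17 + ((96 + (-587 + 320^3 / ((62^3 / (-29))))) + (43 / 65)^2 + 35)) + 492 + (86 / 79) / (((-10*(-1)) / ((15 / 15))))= -666898663055893 / 169039347425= -3945.23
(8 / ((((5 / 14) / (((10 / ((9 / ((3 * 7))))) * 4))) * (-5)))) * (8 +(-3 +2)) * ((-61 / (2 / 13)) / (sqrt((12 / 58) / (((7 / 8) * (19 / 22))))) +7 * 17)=-5224576 / 15 +2175992 * sqrt(254562) / 495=1869630.28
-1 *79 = -79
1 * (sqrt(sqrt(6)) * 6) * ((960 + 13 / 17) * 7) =685986 * 6^(1 / 4) / 17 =63154.48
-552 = -552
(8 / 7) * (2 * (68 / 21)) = 1088 / 147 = 7.40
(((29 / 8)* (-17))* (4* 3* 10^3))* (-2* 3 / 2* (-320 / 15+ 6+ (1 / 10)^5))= -6803395563 / 200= -34016977.82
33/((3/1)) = 11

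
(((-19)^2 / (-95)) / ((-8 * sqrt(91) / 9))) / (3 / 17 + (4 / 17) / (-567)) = 235467 * sqrt(91) / 882440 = 2.55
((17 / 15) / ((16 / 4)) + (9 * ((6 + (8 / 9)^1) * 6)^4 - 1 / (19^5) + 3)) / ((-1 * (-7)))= 11708056117218809 / 3119884740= 3752720.72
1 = 1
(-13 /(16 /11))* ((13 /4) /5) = -1859 /320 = -5.81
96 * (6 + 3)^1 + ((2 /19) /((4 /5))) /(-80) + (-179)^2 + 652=20402655 /608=33557.00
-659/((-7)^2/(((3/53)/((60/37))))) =-0.47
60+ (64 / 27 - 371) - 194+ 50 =-12221 / 27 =-452.63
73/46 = 1.59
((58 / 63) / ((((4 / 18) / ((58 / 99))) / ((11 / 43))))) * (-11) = -18502 / 2709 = -6.83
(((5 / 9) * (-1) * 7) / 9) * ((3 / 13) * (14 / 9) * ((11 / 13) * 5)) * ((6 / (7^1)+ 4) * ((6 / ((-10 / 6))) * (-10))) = -523600 / 4563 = -114.75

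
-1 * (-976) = 976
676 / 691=0.98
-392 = -392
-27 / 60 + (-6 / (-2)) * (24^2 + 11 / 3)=34771 / 20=1738.55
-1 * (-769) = 769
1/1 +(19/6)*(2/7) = 40/21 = 1.90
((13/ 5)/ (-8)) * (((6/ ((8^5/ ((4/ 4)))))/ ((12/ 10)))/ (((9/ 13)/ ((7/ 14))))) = -169/ 4718592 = -0.00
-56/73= -0.77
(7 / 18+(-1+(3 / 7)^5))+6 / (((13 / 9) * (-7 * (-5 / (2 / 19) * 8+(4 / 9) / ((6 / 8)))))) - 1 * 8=-43284859181 / 5035999059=-8.60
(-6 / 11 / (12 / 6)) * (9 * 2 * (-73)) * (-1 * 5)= -19710 / 11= -1791.82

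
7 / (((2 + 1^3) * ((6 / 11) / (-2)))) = -77 / 9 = -8.56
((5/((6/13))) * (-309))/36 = -6695/72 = -92.99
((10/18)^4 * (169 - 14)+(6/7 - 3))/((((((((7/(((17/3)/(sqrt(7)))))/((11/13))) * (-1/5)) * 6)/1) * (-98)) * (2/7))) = 271014425 * sqrt(7)/7372385748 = 0.10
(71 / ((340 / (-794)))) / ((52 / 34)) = -108.41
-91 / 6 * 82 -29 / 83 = -309760 / 249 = -1244.02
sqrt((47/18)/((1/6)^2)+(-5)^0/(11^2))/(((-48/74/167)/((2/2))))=-30895 * sqrt(455)/264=-2496.26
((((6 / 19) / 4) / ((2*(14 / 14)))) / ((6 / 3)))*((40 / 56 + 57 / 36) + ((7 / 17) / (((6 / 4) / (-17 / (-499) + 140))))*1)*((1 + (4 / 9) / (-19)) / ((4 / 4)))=4847843501 / 6173723808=0.79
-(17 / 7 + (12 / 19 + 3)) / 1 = -806 / 133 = -6.06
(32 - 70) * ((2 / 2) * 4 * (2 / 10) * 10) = -304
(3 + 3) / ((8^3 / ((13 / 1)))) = 39 / 256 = 0.15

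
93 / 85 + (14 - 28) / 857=78511 / 72845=1.08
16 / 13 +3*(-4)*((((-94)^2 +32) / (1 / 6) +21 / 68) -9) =-141084295 / 221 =-638390.48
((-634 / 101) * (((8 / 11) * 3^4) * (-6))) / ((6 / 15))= 6162480 / 1111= 5546.79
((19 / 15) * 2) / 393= 38 / 5895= 0.01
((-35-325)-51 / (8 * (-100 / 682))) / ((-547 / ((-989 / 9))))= -41738767 / 656400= -63.59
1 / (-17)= -1 / 17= -0.06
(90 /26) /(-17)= -45 /221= -0.20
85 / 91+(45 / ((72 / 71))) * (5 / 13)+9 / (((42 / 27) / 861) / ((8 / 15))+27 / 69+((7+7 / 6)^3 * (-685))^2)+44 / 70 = 415319453223017539749907 / 22293112083620211575560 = 18.63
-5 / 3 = -1.67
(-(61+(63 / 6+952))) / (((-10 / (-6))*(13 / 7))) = -42987 / 130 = -330.67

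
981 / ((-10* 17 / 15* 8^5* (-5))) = 2943 / 5570560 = 0.00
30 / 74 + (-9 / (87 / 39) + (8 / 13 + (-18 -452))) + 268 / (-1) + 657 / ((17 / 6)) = -120731842 / 237133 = -509.13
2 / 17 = 0.12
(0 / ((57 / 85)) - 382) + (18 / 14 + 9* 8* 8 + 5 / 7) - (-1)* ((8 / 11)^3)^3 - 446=-249.94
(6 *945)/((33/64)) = 120960/11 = 10996.36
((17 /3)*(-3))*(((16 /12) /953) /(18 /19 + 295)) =-1292 /16076157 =-0.00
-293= -293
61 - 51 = 10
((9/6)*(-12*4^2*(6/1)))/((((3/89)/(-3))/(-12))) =-1845504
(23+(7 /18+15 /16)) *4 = 3503 /36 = 97.31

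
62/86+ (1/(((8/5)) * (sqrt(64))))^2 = 128051/176128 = 0.73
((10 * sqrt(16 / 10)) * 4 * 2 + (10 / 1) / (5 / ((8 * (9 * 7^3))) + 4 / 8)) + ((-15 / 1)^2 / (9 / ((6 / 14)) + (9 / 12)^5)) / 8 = 173527440 / 8140627 + 32 * sqrt(10) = 122.51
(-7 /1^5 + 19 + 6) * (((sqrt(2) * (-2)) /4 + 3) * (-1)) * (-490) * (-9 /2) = -119070 + 19845 * sqrt(2) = -91004.93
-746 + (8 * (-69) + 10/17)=-22056/17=-1297.41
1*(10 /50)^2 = 1 /25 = 0.04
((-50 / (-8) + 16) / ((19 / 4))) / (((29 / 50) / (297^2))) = 392530050 / 551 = 712395.74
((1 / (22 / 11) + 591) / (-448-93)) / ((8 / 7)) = -8281 / 8656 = -0.96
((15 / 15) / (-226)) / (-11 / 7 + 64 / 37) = -259 / 9266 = -0.03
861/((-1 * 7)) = -123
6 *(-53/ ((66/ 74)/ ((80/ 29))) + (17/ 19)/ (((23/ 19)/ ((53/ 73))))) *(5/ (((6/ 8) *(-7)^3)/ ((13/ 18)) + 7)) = 9751458340/ 694674497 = 14.04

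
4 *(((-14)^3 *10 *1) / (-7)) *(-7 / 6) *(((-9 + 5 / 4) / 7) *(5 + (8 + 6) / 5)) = 157976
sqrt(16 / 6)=2* sqrt(6) / 3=1.63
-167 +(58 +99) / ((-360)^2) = -21643043 / 129600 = -167.00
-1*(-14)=14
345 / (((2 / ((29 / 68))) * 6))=3335 / 272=12.26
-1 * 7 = -7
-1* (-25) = 25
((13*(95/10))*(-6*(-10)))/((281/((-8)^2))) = 474240/281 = 1687.69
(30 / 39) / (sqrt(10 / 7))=sqrt(70) / 13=0.64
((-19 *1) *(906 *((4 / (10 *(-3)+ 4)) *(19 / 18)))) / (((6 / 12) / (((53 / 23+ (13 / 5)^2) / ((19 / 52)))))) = 239251648 / 1725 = 138696.61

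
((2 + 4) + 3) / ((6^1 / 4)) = 6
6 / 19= 0.32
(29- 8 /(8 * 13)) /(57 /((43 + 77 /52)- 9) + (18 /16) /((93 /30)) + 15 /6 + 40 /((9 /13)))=86021280 /185131843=0.46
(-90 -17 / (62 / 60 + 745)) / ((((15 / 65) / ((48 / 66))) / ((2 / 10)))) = -13969280 / 246191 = -56.74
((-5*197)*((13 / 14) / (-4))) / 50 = 2561 / 560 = 4.57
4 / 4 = 1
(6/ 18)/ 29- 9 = -782/ 87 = -8.99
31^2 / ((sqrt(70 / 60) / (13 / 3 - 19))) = -42284 * sqrt(42) / 21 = -13049.13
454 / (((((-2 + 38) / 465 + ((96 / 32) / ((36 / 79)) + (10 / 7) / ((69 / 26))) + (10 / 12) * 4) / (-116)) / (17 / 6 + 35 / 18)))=-226047580640 / 9462087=-23889.82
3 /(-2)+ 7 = 11 /2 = 5.50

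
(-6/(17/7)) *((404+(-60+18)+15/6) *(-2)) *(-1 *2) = -61236/17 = -3602.12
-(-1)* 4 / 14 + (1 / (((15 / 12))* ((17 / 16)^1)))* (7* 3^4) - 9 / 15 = 253829 / 595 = 426.60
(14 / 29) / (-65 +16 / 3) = -42 / 5191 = -0.01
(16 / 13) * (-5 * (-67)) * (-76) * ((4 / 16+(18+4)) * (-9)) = 81573840 / 13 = 6274910.77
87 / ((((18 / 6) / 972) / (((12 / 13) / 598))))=169128 / 3887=43.51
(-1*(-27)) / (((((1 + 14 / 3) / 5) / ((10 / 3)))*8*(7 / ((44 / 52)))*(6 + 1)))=7425 / 43316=0.17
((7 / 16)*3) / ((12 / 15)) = 105 / 64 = 1.64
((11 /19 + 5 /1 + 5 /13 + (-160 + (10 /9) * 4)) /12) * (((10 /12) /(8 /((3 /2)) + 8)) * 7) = -2327801 /426816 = -5.45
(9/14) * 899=8091/14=577.93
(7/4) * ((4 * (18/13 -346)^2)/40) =20782.96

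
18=18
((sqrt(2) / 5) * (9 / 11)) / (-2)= -9 * sqrt(2) / 110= -0.12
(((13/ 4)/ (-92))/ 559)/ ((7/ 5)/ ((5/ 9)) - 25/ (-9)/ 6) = -675/ 31861624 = -0.00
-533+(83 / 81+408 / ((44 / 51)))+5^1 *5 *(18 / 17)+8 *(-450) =-55022926 / 15147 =-3632.60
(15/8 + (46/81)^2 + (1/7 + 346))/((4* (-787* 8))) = -127985825/9253004544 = -0.01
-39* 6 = -234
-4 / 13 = -0.31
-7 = -7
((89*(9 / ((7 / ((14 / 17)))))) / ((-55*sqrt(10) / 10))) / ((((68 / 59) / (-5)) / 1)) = 47259*sqrt(10) / 6358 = 23.51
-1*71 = -71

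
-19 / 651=-0.03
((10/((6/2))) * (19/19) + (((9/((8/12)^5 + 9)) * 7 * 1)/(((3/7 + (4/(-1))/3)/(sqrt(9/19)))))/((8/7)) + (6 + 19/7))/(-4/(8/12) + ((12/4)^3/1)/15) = -1265/441 + 229635 * sqrt(19)/915496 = -1.78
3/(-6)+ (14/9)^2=311/162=1.92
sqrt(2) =1.41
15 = 15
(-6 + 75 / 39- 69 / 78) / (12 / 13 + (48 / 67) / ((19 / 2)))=-54739 / 11016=-4.97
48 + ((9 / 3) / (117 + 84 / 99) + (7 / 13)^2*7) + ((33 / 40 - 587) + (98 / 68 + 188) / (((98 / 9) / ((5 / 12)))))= -23163774848467 / 43798540240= -528.87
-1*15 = -15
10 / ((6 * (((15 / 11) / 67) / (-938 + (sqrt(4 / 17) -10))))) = -232892 / 3 + 1474 * sqrt(17) / 153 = -77590.94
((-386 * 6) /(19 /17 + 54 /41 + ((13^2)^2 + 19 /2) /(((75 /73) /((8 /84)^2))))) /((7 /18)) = -2179240200 /93189059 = -23.39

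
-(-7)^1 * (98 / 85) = 686 / 85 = 8.07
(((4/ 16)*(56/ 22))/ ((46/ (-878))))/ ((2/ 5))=-15365/ 506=-30.37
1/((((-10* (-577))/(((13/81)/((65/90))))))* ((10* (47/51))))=17/4067850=0.00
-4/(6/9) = -6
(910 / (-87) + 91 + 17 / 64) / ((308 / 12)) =449927 / 142912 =3.15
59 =59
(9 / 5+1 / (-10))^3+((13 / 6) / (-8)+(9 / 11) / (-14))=2117681 / 462000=4.58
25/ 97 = 0.26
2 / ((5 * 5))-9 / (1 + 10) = -203 / 275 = -0.74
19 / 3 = 6.33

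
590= 590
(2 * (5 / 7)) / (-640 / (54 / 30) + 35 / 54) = -108 / 26831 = -0.00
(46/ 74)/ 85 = 23/ 3145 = 0.01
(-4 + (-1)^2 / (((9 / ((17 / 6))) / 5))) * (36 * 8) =-2096 / 3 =-698.67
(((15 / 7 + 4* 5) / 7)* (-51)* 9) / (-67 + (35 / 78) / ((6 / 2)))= 16647930 / 766507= 21.72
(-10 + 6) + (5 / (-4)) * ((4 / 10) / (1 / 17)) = -25 / 2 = -12.50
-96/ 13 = -7.38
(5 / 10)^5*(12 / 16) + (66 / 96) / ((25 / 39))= 3507 / 3200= 1.10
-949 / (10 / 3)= -2847 / 10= -284.70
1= 1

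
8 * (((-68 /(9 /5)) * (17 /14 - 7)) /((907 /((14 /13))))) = 24480 /11791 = 2.08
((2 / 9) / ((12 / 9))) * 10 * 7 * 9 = 105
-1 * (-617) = 617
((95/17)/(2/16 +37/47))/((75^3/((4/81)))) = 0.00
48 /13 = 3.69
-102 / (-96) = 17 / 16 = 1.06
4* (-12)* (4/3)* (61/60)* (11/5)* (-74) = 794464/75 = 10592.85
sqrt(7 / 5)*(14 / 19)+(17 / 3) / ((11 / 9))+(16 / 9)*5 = 14*sqrt(35) / 95+1339 / 99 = 14.40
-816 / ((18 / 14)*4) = -476 / 3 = -158.67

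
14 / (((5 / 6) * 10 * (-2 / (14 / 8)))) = -147 / 100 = -1.47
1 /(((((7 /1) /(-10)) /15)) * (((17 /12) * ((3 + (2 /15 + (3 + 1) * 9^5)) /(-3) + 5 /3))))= 10125 /52700816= 0.00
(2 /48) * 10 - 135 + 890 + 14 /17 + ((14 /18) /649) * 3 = 33374551 /44132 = 756.24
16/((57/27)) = 144/19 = 7.58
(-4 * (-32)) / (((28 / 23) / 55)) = 40480 / 7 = 5782.86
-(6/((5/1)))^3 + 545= 67909/125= 543.27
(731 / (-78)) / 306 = -43 / 1404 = -0.03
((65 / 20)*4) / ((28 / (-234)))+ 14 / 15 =-22619 / 210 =-107.71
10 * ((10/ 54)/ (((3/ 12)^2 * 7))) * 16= 12800/ 189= 67.72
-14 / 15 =-0.93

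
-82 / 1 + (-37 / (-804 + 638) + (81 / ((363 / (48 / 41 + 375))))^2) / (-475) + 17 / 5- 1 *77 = -330746609040543 / 1940618430850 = -170.43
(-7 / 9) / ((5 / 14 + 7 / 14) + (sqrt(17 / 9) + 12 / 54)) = 196 / 169 - 1029 * sqrt(17) / 2873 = -0.32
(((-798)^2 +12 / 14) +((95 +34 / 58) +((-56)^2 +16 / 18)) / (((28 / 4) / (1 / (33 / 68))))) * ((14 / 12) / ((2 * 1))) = 19225485805 / 51678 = 372024.57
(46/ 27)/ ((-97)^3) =-46/ 24642171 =-0.00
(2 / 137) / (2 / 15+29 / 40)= 240 / 14111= 0.02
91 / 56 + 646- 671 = -187 / 8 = -23.38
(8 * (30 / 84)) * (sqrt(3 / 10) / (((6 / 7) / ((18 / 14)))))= 3 * sqrt(30) / 7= 2.35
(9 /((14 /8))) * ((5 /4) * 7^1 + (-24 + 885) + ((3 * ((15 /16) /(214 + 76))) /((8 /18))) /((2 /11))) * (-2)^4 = 58121235 /812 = 71577.88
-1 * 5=-5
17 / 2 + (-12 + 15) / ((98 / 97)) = 562 / 49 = 11.47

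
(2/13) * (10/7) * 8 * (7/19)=160/247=0.65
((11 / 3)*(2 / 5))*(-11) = -242 / 15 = -16.13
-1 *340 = -340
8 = 8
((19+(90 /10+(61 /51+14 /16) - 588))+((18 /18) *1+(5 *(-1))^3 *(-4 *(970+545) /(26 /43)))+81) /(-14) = -6642265673 /74256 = -89450.90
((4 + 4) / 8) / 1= 1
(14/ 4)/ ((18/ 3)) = 7/ 12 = 0.58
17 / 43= 0.40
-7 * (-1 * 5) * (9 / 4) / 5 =63 / 4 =15.75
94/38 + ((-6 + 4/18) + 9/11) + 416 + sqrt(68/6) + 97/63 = sqrt(102)/3 + 1821671/4389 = 418.42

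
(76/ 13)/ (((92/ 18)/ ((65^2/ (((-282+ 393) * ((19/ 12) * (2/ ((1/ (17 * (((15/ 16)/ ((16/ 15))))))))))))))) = 13312/ 14467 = 0.92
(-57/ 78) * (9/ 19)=-9/ 26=-0.35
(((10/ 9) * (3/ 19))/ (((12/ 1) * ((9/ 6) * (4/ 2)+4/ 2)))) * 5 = 5/ 342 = 0.01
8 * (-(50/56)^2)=-6.38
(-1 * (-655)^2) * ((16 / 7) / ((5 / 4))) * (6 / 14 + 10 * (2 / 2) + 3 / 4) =-429711440 / 49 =-8769621.22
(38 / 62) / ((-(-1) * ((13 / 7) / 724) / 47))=4525724 / 403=11230.08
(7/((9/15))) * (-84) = -980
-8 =-8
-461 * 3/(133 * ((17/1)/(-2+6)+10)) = -0.73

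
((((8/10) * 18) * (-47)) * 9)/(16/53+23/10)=-3228336/1379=-2341.07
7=7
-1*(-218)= 218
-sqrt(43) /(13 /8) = -8*sqrt(43) /13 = -4.04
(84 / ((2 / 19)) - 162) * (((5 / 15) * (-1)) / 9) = -212 / 9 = -23.56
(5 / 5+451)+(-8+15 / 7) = 3123 / 7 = 446.14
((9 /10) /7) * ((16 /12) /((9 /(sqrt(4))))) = 4 /105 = 0.04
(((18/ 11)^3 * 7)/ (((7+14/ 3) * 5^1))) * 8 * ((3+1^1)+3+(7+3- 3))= 1959552/ 33275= 58.89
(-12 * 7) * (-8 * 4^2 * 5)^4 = -14092861440000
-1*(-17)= 17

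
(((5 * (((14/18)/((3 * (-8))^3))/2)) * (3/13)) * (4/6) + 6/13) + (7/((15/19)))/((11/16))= 1188336763/88957440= 13.36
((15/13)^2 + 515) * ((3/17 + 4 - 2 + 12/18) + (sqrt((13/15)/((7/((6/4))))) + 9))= 8726 * sqrt(910)/1183 + 52705040/8619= 6337.49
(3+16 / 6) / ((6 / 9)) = 17 / 2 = 8.50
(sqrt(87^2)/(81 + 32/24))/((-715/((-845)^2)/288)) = -63516960/209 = -303908.90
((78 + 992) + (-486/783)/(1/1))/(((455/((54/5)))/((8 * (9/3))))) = 40191552/65975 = 609.19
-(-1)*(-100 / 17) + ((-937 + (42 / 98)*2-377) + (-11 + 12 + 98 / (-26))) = -2044816 / 1547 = -1321.79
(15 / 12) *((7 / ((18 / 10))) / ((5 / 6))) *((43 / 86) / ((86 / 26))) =455 / 516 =0.88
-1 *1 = -1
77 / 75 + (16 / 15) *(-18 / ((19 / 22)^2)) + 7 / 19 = -659188 / 27075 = -24.35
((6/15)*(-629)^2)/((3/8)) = 6330256/15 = 422017.07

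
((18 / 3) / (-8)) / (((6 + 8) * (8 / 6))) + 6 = 5.96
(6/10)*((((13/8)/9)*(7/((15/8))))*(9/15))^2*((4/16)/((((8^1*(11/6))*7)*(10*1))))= 1183/49500000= 0.00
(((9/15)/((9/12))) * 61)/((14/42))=732/5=146.40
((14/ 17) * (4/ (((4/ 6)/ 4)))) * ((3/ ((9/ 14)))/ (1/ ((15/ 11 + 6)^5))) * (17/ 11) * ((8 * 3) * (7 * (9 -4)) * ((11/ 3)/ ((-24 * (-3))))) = 21261636436320/ 161051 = 132018034.26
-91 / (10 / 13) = -1183 / 10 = -118.30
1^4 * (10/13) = 10/13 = 0.77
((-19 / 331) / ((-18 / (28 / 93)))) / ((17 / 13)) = 0.00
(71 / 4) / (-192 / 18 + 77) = 213 / 796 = 0.27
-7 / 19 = -0.37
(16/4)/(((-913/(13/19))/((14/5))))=-728/86735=-0.01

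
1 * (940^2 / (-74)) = -441800 / 37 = -11940.54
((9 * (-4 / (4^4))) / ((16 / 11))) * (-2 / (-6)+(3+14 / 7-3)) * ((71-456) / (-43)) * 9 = -800415 / 44032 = -18.18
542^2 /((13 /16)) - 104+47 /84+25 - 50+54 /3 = 394698215 /1092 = 361445.25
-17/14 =-1.21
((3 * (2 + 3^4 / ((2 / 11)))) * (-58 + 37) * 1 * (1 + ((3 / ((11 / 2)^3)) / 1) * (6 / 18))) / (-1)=75499515 / 2662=28361.95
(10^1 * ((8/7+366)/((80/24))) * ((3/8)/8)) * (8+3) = 127215/224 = 567.92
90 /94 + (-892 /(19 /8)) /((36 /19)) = -83443 /423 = -197.26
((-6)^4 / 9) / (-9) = -16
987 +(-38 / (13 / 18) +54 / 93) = 934.97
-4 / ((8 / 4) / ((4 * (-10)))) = 80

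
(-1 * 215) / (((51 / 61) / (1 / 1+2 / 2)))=-514.31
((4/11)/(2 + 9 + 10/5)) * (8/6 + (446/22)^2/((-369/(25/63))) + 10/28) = 14047574/402242841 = 0.03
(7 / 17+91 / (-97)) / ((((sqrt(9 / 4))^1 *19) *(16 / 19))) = -0.02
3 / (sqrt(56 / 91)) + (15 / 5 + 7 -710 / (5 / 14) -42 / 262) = -259139 / 131 + 3* sqrt(26) / 4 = -1974.34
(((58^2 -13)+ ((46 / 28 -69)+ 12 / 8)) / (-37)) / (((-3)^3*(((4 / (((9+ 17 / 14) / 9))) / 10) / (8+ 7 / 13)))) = 316195 / 3969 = 79.67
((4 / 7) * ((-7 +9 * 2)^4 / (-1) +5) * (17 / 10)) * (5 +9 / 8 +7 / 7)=-3545571 / 35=-101302.03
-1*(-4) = 4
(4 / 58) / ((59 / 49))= 0.06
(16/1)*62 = 992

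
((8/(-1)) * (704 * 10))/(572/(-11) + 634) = -96.77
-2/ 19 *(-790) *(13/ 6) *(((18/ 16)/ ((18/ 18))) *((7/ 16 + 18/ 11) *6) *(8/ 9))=1874275/ 836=2241.96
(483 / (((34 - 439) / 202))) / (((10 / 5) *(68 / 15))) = -16261 / 612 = -26.57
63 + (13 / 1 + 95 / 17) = 1387 / 17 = 81.59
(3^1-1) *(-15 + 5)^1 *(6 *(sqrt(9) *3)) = -1080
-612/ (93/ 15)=-3060/ 31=-98.71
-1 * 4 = -4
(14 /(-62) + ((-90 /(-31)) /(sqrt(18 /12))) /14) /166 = -7 /5146 + 15 * sqrt(6) /36022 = -0.00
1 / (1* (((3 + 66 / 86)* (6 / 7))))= 301 / 972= 0.31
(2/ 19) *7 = 14/ 19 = 0.74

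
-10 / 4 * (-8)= 20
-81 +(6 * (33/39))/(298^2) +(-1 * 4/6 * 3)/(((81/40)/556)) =-29462189593/46755306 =-630.14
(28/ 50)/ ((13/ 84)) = 1176/ 325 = 3.62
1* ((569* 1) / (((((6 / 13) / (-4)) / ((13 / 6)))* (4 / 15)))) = -480805 / 12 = -40067.08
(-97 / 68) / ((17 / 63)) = -6111 / 1156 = -5.29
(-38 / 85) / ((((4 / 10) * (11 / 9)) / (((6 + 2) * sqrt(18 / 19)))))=-216 * sqrt(38) / 187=-7.12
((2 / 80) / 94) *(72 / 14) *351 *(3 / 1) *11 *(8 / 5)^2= 40.56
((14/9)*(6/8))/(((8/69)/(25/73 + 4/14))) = 6.32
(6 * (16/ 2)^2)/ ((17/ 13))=4992/ 17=293.65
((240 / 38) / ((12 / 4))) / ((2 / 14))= 280 / 19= 14.74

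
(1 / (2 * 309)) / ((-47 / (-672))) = 0.02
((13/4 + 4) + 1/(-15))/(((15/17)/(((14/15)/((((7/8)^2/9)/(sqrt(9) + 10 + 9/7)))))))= 937856/735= 1275.99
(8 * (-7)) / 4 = -14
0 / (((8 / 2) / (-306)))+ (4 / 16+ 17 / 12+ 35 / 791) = 580 / 339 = 1.71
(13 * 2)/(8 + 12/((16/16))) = 13/10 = 1.30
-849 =-849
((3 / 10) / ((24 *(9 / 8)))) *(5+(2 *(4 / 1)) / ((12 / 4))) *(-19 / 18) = -437 / 4860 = -0.09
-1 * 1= -1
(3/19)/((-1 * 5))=-3/95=-0.03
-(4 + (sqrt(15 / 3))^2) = -9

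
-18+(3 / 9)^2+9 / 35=-5554 / 315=-17.63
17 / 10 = 1.70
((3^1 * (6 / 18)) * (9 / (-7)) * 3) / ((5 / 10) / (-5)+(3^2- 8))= -30 / 7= -4.29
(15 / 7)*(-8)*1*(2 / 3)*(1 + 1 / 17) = -1440 / 119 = -12.10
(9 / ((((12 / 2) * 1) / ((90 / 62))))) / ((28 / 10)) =675 / 868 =0.78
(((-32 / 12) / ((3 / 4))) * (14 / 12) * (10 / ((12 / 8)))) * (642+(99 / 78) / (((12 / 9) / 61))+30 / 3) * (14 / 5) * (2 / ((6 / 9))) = -57896048 / 351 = -164946.01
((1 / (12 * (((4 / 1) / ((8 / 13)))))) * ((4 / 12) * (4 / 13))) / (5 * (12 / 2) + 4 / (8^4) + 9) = 2048 / 60744177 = 0.00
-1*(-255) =255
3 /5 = 0.60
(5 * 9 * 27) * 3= 3645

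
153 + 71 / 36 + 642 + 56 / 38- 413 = 263645 / 684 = 385.45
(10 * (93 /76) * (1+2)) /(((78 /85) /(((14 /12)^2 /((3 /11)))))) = 7101325 /35568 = 199.65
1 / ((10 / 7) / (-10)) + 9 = 2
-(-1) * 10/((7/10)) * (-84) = -1200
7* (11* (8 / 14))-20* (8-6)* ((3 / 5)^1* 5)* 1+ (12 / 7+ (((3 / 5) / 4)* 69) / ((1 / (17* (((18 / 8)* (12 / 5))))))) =613091 / 700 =875.84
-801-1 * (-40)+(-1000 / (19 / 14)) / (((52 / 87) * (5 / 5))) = -492467 / 247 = -1993.79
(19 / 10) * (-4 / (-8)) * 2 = 19 / 10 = 1.90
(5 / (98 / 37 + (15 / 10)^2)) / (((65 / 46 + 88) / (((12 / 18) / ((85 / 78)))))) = 354016 / 50692725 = 0.01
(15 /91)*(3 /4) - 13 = -4687 /364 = -12.88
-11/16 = -0.69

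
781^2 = 609961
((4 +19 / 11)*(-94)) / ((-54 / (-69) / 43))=-325381 / 11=-29580.09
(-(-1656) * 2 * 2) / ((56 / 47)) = 38916 / 7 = 5559.43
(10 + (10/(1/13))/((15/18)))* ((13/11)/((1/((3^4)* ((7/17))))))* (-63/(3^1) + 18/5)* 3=-319355946/935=-341557.16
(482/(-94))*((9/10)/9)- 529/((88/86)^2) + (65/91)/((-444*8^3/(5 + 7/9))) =-51489007254323/101809128960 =-505.74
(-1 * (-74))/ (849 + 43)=37/ 446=0.08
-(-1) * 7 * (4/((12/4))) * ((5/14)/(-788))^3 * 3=-125/47951779456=-0.00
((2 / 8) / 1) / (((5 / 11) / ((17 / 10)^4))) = 918731 / 200000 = 4.59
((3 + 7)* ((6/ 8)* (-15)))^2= 50625/ 4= 12656.25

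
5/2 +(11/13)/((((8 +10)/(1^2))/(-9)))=27/13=2.08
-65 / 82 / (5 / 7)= -91 / 82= -1.11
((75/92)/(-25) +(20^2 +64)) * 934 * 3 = 59801685/46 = 1300036.63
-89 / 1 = -89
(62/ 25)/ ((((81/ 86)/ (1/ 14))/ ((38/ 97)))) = 101308/ 1374975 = 0.07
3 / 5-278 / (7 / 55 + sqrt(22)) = 734653 / 332505-840950*sqrt(22) / 66501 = -57.10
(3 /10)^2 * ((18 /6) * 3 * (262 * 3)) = 31833 /50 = 636.66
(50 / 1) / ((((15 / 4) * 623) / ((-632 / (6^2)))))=-6320 / 16821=-0.38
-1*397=-397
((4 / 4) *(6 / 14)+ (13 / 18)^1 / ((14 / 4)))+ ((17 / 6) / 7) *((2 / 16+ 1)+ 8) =4.33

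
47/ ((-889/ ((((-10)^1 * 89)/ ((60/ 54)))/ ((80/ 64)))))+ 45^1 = 350613/ 4445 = 78.88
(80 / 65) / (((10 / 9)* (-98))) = -36 / 3185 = -0.01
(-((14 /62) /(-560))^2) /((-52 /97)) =97 /319820800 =0.00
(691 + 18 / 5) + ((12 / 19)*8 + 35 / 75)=199534 / 285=700.12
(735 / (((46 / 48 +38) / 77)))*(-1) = -24696 / 17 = -1452.71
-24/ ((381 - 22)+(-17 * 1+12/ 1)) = -4/ 59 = -0.07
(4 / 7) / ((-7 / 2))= -8 / 49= -0.16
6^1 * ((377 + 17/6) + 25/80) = 18247/8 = 2280.88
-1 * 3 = -3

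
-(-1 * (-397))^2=-157609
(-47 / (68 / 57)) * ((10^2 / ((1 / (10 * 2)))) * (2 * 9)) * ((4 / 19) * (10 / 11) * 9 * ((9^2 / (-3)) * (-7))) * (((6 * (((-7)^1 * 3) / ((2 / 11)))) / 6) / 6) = 151099830000 / 17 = 8888225294.12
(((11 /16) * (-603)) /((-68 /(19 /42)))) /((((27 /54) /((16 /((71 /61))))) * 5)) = 2562549 /168980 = 15.16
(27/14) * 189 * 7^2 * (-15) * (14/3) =-1250235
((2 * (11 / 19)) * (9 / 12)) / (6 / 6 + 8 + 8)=33 / 646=0.05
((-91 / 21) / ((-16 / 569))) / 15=10.27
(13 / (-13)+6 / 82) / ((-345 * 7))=0.00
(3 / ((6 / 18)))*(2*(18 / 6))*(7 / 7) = 54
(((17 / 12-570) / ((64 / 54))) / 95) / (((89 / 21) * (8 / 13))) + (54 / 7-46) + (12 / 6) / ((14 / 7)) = -2377065897 / 60605440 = -39.22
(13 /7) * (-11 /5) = -4.09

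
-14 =-14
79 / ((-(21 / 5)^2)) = -1975 / 441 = -4.48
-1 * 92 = -92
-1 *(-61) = 61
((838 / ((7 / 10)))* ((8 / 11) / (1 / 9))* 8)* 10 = 626867.53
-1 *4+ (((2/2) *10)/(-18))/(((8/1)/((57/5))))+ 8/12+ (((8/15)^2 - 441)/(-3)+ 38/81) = 2320639/16200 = 143.25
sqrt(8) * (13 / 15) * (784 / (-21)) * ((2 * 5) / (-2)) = 2912 * sqrt(2) / 9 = 457.58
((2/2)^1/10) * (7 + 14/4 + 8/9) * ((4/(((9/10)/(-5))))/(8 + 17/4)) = -8200/3969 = -2.07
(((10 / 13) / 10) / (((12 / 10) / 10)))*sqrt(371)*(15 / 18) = 125*sqrt(371) / 234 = 10.29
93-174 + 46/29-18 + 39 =-1694/29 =-58.41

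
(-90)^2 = 8100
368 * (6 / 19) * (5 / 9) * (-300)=-368000 / 19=-19368.42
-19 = -19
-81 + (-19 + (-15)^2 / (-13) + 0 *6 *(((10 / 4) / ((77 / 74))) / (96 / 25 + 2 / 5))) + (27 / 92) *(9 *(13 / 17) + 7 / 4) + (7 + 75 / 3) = -82.77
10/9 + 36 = 334/9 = 37.11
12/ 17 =0.71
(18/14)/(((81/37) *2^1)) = 37/126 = 0.29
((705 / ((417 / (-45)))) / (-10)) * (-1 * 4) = -4230 / 139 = -30.43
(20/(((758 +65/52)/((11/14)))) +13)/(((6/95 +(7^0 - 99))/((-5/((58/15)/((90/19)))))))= 4671118125/5736018344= 0.81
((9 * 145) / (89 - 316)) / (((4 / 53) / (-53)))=3665745 / 908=4037.16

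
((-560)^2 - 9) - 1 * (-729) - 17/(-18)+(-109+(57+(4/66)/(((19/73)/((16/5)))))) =5911412861/18810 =314269.69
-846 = -846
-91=-91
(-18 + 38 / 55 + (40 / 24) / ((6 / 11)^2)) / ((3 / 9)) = -69541 / 1980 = -35.12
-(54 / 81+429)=-1289 / 3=-429.67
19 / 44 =0.43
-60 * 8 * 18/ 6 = -1440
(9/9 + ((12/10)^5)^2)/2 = 70231801/19531250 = 3.60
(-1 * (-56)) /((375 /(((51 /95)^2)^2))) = 126283752 /10181328125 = 0.01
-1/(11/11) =-1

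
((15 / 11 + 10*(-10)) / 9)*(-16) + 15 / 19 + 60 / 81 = 176.88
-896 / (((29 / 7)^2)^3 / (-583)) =61456072832 / 594823321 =103.32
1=1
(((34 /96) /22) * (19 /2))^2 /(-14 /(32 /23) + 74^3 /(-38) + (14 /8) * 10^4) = 1982251 /578518338816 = 0.00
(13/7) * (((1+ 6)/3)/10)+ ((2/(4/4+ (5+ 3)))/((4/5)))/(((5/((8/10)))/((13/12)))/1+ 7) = 6799/14940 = 0.46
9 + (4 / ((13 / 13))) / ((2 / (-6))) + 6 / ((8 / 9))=15 / 4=3.75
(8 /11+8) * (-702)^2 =47309184 /11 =4300834.91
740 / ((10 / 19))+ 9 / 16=22505 / 16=1406.56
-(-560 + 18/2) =551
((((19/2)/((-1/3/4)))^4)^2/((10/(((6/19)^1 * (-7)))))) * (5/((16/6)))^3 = -83132015898032325/2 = -41566007949016162.50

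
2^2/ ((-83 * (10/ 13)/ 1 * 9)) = -26/ 3735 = -0.01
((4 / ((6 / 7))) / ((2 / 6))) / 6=7 / 3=2.33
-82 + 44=-38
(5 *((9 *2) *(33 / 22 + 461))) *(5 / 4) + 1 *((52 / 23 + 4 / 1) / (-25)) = 119671299 / 2300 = 52031.00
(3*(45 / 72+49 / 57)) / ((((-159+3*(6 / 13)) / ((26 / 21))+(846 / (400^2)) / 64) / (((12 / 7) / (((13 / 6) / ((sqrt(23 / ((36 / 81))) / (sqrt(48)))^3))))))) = -2024230000*sqrt(69) / 542611274527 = -0.03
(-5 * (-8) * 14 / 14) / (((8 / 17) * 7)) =85 / 7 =12.14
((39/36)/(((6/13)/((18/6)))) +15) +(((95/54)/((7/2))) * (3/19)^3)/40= 668393/30324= 22.04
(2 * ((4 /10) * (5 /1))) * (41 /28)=41 /7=5.86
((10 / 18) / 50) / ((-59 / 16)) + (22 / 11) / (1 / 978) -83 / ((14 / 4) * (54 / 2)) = 109007642 / 55755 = 1955.12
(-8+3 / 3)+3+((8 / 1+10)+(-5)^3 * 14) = -1736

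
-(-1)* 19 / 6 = 19 / 6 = 3.17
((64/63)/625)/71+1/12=932131/11182500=0.08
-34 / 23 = -1.48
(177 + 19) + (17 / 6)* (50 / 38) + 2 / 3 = 7615 / 38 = 200.39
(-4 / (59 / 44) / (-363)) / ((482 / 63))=0.00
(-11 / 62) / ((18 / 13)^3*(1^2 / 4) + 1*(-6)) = 24167 / 726888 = 0.03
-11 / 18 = -0.61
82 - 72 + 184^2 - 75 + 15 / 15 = 33792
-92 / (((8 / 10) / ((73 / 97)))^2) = -3064175 / 37636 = -81.42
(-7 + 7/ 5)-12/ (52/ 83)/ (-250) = -17951/ 3250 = -5.52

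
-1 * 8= -8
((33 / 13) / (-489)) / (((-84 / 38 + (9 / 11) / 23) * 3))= 52877 / 66462435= 0.00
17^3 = 4913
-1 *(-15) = 15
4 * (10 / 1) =40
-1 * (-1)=1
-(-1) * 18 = 18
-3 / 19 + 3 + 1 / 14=775 / 266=2.91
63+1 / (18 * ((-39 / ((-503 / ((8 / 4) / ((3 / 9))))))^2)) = 62346313 / 985608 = 63.26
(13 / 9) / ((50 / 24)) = 52 / 75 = 0.69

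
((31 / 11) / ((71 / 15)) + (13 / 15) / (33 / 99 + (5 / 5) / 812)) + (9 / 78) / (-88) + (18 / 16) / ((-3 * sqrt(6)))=2108067113 / 661975600 - sqrt(6) / 16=3.03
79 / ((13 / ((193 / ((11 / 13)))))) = 15247 / 11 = 1386.09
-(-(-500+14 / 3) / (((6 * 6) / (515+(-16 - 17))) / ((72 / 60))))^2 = -63335423.15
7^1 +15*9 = 142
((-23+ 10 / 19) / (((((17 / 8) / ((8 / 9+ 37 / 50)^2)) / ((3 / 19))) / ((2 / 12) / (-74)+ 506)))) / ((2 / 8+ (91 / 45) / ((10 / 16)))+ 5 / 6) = -103085450650378 / 198588870675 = -519.09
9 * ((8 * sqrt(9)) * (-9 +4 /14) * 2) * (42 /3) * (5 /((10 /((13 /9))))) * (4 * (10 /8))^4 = -23790000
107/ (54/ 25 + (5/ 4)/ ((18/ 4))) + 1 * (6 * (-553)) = -3591696/ 1097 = -3274.11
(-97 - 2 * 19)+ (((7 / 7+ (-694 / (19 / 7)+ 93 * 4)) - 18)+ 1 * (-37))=-1381 / 19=-72.68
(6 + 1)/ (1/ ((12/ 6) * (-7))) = -98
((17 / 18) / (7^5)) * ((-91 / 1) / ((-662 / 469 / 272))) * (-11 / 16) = -2768909 / 4087188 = -0.68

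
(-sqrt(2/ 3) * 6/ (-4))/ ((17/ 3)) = 3 * sqrt(6)/ 34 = 0.22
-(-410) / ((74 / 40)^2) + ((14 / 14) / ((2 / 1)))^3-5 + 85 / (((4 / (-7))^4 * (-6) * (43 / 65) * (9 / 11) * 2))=-12726174703 / 1627554816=-7.82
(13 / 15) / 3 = 13 / 45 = 0.29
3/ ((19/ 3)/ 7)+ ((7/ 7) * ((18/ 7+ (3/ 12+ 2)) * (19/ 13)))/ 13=346851/ 89908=3.86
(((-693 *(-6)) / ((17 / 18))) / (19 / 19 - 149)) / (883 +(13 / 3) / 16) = -898128 / 26667713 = -0.03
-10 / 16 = -5 / 8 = -0.62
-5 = -5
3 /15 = 1 /5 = 0.20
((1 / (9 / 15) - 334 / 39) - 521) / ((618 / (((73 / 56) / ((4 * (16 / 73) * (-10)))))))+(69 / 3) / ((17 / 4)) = 20334042811 / 3671216640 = 5.54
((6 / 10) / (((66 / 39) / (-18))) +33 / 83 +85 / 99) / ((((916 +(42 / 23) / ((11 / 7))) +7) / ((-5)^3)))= 0.69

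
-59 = -59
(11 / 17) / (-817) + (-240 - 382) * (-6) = 51833737 / 13889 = 3732.00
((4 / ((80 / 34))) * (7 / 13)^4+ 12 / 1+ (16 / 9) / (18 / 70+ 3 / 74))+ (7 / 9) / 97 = 3483946298341 / 192239235630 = 18.12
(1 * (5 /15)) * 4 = 4 /3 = 1.33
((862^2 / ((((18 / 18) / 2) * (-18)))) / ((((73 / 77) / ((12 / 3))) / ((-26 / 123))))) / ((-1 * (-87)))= 5950296352 / 7030557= 846.35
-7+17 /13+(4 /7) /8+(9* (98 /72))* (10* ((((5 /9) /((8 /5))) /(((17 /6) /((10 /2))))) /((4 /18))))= 8221497 /24752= 332.15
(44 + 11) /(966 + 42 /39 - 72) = 715 /11636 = 0.06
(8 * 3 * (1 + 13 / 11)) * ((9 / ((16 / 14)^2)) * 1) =3969 / 11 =360.82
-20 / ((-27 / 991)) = 19820 / 27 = 734.07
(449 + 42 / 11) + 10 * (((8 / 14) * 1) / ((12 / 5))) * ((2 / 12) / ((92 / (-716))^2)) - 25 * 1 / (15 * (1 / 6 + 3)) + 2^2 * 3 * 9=4070039252 / 6965343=584.33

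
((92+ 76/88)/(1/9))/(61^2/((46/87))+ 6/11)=15663/131899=0.12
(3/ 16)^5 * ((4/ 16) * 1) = 243/ 4194304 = 0.00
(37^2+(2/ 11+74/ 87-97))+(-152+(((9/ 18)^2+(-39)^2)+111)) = 10539565/ 3828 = 2753.28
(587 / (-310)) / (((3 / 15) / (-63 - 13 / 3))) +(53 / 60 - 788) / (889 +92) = 1161746903 / 1824660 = 636.69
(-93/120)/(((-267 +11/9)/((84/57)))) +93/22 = 21154803/4999280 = 4.23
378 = 378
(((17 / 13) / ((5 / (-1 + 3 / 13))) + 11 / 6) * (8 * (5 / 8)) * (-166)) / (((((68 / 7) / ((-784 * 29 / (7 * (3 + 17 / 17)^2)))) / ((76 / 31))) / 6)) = 37087176350 / 89063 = 416415.08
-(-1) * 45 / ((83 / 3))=135 / 83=1.63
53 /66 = 0.80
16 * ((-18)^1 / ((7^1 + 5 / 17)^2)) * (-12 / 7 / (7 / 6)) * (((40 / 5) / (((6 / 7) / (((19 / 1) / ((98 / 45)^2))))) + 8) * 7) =5831275536 / 2307361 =2527.25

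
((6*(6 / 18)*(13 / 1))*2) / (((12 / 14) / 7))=1274 / 3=424.67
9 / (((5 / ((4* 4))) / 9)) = 1296 / 5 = 259.20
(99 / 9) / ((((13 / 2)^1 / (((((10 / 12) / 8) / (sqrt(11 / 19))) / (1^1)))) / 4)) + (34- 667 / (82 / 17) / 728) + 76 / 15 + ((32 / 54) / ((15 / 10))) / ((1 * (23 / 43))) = 5 * sqrt(209) / 78 + 22028818271 / 556068240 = 40.54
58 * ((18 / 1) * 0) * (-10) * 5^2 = 0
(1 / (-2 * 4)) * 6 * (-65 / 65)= 0.75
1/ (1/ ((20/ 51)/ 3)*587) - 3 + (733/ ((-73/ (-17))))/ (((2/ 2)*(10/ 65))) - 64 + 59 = 14443856995/ 13112406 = 1101.54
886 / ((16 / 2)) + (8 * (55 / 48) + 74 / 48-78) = 1043 / 24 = 43.46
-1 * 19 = -19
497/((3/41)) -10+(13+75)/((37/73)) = 772111/111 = 6955.95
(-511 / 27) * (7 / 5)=-3577 / 135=-26.50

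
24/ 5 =4.80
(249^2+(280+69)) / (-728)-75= -58475 / 364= -160.65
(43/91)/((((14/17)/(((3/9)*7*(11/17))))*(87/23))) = 10879/47502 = 0.23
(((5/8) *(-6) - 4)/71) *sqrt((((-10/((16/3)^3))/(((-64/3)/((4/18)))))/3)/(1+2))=-31 *sqrt(5)/72704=-0.00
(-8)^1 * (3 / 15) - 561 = -2813 / 5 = -562.60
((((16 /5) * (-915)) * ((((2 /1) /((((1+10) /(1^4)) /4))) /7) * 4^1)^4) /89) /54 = -511705088 /28157585841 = -0.02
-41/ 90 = -0.46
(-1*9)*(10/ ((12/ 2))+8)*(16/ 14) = -696/ 7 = -99.43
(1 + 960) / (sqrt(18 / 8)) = 640.67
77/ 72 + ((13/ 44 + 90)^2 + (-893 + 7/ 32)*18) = -68961787/ 8712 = -7915.72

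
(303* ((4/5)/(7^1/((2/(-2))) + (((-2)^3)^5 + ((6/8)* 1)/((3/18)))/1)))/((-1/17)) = 13736/109235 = 0.13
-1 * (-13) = 13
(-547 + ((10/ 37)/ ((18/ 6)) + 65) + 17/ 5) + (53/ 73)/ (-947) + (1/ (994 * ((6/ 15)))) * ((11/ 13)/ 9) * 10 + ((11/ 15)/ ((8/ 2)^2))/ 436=-2482462407732359813/ 5187920232680640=-478.51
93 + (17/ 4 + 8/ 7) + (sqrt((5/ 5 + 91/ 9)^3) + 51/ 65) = 6693581/ 49140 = 136.21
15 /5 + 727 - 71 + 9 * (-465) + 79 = -3447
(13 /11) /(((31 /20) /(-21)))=-5460 /341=-16.01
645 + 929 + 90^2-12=9662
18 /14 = 9 /7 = 1.29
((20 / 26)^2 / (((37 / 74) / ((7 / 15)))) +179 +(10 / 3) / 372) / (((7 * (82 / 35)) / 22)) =931314065 / 3866382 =240.87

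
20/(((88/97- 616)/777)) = -125615/4972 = -25.26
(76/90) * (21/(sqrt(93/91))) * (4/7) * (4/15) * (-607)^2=224016992 * sqrt(8463)/20925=984867.18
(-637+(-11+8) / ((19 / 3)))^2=146700544 / 361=406372.70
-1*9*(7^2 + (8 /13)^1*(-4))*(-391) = 2128995 /13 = 163768.85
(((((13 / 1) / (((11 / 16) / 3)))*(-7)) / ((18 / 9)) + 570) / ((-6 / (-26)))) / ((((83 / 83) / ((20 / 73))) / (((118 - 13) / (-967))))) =-37182600 / 776501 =-47.88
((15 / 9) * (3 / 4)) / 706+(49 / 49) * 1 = 2829 / 2824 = 1.00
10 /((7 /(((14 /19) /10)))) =2 /19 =0.11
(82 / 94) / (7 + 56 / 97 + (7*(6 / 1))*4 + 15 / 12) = 15908 / 3224623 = 0.00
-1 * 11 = -11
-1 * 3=-3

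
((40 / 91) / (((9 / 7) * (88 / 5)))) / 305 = 5 / 78507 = 0.00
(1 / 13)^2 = 1 / 169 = 0.01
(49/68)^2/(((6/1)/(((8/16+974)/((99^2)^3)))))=4679549/52240850529962688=0.00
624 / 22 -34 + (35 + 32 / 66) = 985 / 33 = 29.85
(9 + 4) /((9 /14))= 182 /9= 20.22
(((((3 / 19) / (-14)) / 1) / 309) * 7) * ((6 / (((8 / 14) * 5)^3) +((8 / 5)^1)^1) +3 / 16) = -8179 / 15656000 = -0.00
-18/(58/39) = -351/29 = -12.10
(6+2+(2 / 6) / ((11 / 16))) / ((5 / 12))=224 / 11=20.36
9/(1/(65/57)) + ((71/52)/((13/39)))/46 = 470487/45448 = 10.35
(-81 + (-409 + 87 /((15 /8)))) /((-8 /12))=3327 /5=665.40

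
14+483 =497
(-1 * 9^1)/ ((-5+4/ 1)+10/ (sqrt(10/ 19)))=-sqrt(190)/ 21 -1/ 21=-0.70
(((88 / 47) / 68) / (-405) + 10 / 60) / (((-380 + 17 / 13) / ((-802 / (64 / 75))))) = 2810354365 / 6797048256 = 0.41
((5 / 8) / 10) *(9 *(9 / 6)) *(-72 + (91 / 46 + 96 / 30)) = -414963 / 7360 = -56.38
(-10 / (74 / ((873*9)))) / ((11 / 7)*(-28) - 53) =405 / 37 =10.95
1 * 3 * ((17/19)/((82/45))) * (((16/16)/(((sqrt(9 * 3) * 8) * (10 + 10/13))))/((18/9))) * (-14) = -663 * sqrt(3)/49856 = -0.02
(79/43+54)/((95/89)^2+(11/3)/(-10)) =570549630/7895617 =72.26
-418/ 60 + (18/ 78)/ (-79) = -214733/ 30810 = -6.97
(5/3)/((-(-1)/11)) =55/3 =18.33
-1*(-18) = 18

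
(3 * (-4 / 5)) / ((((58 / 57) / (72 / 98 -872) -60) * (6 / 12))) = 29201328 / 365023705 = 0.08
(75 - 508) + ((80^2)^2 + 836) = 40960403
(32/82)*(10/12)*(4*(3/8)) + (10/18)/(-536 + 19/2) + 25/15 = 2.15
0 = 0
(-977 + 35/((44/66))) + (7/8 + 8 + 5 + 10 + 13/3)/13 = -287767/312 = -922.33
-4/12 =-1/3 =-0.33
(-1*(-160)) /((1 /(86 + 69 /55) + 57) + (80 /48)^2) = 6910560 /2582357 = 2.68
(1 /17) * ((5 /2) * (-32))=-80 /17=-4.71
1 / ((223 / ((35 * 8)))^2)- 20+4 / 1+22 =376774 / 49729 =7.58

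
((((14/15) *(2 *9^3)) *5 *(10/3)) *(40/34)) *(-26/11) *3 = -35380800/187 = -189202.14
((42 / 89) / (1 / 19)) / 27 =266 / 801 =0.33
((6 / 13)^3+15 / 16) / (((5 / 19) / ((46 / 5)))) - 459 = -185772993 / 439400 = -422.79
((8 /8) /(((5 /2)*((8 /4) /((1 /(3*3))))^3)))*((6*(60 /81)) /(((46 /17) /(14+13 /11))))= 2839 /1659933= 0.00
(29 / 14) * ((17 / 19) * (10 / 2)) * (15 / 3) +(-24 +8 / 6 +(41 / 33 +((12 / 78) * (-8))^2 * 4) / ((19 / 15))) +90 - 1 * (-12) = 194977507 / 1483482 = 131.43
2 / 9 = 0.22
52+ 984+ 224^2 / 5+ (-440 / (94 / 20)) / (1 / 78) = 885732 / 235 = 3769.07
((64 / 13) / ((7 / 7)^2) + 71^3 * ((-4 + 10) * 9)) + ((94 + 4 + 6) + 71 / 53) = 13316512637 / 689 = 19327304.26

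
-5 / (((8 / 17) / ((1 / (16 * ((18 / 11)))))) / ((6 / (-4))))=935 / 1536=0.61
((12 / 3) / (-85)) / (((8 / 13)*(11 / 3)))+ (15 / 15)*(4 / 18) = 3389 / 16830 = 0.20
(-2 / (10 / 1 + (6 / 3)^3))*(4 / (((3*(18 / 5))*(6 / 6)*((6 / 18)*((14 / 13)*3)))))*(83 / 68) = -5395 / 115668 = -0.05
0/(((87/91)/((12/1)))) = 0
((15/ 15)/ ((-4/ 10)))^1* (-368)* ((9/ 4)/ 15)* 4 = 552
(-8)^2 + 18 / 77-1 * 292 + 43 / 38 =-663133 / 2926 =-226.63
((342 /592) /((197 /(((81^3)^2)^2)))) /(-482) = -13640061766145199186634731 /28106384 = -485301195847363331.64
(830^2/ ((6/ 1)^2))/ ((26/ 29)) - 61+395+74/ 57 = 96386711/ 4446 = 21679.42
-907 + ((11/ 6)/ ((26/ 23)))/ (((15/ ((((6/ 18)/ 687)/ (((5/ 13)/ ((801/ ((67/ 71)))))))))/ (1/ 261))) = -3268890526193/ 3604070700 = -907.00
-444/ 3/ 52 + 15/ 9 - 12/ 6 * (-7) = 500/ 39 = 12.82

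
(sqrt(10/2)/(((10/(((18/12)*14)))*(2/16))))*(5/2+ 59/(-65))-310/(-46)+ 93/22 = 5549/506+ 8694*sqrt(5)/325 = 70.78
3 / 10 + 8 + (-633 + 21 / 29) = -180953 / 290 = -623.98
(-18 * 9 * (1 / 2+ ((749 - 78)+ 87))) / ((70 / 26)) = -1597401 / 35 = -45640.03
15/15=1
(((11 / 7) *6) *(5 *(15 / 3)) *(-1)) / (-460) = 165 / 322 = 0.51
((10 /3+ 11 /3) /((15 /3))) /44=7 /220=0.03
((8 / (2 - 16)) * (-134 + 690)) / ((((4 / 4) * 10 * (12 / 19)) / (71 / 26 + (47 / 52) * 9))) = -298433 / 546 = -546.58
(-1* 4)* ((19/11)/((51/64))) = -4864/561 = -8.67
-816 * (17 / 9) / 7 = -4624 / 21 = -220.19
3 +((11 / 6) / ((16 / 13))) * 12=167 / 8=20.88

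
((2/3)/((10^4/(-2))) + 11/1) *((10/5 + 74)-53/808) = 1012345229/1212000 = 835.27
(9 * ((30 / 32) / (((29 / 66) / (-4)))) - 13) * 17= -1526.78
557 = 557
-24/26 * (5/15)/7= -4/91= -0.04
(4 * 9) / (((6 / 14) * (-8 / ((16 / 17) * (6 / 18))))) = -56 / 17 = -3.29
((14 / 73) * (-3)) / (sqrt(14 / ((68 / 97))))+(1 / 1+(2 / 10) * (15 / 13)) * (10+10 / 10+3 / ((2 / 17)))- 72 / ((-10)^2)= 14366 / 325- 6 * sqrt(23086) / 7081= 44.07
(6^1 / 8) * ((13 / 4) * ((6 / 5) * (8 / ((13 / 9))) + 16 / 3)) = 29.20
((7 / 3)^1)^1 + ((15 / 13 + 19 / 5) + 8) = 2981 / 195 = 15.29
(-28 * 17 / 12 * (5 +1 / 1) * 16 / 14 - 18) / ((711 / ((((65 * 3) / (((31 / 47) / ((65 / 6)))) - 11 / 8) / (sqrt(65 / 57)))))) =-7674937 * sqrt(3705) / 382044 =-1222.80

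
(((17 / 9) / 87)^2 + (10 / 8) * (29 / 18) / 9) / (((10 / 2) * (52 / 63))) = 7698719 / 141691680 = 0.05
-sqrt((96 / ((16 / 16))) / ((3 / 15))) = -4 * sqrt(30) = -21.91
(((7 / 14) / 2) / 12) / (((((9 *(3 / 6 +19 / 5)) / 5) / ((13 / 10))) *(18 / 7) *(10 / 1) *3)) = 91 / 2006208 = 0.00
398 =398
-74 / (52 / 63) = -2331 / 26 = -89.65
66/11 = 6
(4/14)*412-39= 551/7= 78.71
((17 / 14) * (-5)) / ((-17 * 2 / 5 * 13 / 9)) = 225 / 364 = 0.62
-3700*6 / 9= -7400 / 3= -2466.67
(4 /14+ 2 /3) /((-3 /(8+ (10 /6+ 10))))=-1180 /189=-6.24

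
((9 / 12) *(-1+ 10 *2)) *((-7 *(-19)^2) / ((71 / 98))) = -7057911 / 142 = -49703.60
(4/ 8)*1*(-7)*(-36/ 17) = 126/ 17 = 7.41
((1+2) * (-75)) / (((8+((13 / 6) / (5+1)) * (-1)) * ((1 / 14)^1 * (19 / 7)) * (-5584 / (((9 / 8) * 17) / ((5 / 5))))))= 607257 / 1167056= 0.52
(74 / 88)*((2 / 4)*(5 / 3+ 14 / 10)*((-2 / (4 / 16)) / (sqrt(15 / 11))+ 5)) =851 / 132 - 1702*sqrt(165) / 2475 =-2.39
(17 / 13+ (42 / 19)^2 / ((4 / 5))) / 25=34802 / 117325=0.30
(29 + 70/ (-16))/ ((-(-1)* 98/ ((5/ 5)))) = 197/ 784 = 0.25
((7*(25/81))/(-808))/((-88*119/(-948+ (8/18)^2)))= -28225/116628336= -0.00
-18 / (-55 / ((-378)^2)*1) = 2571912 / 55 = 46762.04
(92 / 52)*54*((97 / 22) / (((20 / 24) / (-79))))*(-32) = 913674816 / 715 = 1277866.88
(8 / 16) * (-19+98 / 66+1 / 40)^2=533009569 / 3484800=152.95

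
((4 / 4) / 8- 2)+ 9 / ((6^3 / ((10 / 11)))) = -485 / 264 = -1.84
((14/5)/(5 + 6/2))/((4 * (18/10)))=7/144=0.05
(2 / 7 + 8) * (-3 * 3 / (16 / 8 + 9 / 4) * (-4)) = 8352 / 119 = 70.18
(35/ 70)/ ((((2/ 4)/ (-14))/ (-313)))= 4382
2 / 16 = 1 / 8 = 0.12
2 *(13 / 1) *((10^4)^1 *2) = 520000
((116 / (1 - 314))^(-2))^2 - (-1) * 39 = 16659418465 / 181063936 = 92.01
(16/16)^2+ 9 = 10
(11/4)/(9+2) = 1/4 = 0.25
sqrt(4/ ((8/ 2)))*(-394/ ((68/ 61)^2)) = -733037/ 2312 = -317.06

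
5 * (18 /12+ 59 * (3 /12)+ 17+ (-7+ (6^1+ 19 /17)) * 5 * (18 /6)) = 11905 /68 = 175.07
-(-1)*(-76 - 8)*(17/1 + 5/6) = -1498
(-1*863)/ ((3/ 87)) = -25027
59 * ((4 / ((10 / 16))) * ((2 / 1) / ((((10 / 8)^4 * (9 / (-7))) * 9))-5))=-484666592 / 253125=-1914.73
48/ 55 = 0.87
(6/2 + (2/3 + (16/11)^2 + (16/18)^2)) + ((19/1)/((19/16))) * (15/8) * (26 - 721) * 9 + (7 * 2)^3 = -184899.43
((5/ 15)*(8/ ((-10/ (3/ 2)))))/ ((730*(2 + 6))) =-1/ 14600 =-0.00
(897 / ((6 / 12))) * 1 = 1794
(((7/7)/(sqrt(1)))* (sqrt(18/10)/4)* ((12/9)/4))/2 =sqrt(5)/40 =0.06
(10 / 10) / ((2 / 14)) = 7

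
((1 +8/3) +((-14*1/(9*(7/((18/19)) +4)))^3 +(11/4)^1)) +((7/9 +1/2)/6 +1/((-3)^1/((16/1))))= 300936671/232608375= 1.29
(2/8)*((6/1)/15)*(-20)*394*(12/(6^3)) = -394/9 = -43.78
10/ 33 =0.30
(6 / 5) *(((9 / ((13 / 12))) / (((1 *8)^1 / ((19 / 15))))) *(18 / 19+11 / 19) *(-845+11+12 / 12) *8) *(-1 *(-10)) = -10435824 / 65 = -160551.14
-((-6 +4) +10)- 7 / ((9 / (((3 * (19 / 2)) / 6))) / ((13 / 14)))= -823 / 72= -11.43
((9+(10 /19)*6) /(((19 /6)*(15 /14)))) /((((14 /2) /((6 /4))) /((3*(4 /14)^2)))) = 2376 /12635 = 0.19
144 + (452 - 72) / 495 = 14332 / 99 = 144.77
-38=-38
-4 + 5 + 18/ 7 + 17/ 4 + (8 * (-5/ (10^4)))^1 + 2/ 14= 27861/ 3500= 7.96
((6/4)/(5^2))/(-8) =-3/400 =-0.01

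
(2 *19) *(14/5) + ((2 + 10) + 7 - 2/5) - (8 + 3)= 114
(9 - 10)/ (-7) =1/ 7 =0.14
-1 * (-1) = 1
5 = 5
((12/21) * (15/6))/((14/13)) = 65/49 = 1.33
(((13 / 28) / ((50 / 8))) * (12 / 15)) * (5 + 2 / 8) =39 / 125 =0.31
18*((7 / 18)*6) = 42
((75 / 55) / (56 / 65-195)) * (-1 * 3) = 2925 / 138809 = 0.02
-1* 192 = -192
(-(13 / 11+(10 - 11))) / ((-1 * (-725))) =-2 / 7975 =-0.00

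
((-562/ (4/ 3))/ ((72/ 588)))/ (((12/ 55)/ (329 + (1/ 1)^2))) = -5206403.12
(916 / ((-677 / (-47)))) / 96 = 10763 / 16248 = 0.66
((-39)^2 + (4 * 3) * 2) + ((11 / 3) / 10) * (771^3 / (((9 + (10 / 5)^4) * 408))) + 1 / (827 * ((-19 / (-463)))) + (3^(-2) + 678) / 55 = 953748693989203 / 52889958000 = 18032.70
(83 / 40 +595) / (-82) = -23883 / 3280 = -7.28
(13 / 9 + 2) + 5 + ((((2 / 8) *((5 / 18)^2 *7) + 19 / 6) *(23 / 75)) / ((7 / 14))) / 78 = 32109617 / 3790800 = 8.47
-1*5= -5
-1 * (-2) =2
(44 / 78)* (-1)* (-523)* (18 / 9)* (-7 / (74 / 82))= -4576.88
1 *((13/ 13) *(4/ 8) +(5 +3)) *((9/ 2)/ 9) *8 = 34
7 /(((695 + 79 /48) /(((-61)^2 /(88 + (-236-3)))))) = -178608 /721327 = -0.25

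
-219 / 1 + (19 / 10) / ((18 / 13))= -39173 / 180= -217.63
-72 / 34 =-36 / 17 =-2.12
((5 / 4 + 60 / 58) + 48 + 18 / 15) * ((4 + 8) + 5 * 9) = 1702077 / 580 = 2934.62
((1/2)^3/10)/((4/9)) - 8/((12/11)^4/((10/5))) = -292091/25920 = -11.27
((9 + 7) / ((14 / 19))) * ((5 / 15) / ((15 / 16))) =2432 / 315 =7.72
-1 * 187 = -187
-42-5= -47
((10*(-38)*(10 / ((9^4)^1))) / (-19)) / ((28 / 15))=250 / 15309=0.02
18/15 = 6/5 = 1.20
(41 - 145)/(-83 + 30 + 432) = -0.27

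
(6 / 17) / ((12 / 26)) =13 / 17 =0.76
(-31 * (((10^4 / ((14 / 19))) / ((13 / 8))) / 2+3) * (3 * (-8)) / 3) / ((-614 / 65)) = -235769260 / 2149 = -109711.15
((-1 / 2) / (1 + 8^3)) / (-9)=1 / 9234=0.00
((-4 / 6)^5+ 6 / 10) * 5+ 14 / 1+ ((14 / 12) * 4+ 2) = 23.01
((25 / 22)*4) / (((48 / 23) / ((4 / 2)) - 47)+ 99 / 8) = -9200 / 67969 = -0.14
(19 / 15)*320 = 1216 / 3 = 405.33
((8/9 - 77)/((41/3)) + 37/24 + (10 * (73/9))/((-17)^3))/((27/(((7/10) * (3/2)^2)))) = -410550679/1740381120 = -0.24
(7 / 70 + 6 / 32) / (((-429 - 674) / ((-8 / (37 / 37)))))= 23 / 11030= 0.00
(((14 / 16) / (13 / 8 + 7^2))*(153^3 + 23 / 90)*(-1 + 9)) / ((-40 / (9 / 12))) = -2256393671 / 243000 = -9285.57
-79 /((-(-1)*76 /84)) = -1659 /19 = -87.32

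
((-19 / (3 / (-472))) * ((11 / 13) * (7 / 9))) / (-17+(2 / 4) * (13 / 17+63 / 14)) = -46956448 / 342927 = -136.93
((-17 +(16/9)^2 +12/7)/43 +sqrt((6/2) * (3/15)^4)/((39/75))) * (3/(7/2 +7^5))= -13750/273237867 +2 * sqrt(3)/145691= -0.00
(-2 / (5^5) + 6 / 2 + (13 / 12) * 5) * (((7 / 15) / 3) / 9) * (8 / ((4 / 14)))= 15464449 / 3796875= 4.07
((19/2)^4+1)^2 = 66358334.25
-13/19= -0.68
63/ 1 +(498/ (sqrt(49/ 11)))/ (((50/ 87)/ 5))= 63 +21663 * sqrt(11)/ 35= 2115.80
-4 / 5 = -0.80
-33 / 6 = -11 / 2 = -5.50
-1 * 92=-92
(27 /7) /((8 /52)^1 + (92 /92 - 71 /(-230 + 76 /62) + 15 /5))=2489292 /2881067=0.86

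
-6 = -6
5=5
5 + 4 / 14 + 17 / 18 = 785 / 126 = 6.23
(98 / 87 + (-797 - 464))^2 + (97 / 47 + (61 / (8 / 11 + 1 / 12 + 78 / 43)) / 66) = 8411816067328978 / 5299503471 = 1587283.81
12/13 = 0.92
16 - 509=-493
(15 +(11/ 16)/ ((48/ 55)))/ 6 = 12125/ 4608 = 2.63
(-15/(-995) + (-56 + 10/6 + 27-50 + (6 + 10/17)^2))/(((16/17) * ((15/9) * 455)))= -450091/9472400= -0.05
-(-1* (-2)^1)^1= -2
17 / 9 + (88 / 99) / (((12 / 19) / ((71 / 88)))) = 3.02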